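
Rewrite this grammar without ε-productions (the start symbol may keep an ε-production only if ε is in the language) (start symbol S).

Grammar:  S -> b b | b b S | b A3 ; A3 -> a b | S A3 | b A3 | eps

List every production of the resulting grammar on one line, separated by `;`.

S -> b b | b b S | b A3 | b; A3 -> a b | S A3 | S | b A3 | b

Nullable set = {A3}.
ε ∉ L(G), so no ε-production is kept.
Add the nullable-subset variants: S → b A3 gives b A3 | b. A3 → S A3 gives S A3 | S. A3 → b A3 gives b A3 | b.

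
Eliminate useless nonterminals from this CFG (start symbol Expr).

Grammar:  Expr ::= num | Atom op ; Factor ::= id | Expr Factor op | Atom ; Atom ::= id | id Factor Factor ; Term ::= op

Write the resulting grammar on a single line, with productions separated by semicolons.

Generating nonterminals: {Atom, Expr, Factor, Term}.
Reachable from Expr after that: {Atom, Expr, Factor}.
Removed useless symbols: {Term} and every production mentioning them.

Expr ::= num | Atom op; Factor ::= id | Expr Factor op | Atom; Atom ::= id | id Factor Factor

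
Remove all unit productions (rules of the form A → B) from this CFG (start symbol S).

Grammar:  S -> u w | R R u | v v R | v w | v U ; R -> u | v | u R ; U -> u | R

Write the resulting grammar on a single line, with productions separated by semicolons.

S -> u w | R R u | v v R | v w | v U; R -> u | v | u R; U -> u | v | u R

Unit pairs: U ⇒* {R}.
For each unit pair (A, B), copy every non-unit production of B to A, then drop all unit productions.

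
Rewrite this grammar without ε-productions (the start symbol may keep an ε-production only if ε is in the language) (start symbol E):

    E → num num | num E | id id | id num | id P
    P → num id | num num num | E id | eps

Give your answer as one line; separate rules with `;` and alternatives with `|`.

E → num num | num E | id id | id num | id P | id; P → num id | num num num | E id

Nullable nonterminals: {P}.
ε ∉ L(G), so no ε-production is kept.
Expand every rule over subsets of its nullable positions: E → id P gives id P | id.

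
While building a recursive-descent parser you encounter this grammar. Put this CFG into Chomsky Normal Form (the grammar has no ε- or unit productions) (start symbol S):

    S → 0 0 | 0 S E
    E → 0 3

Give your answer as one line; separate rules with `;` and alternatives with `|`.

Introduce a nonterminal for each terminal appearing in a rule of length ≥ 2: X1 → 0, X2 → 3.
Binarize each right-hand side of length ≥ 3 by chaining fresh nonterminals (Y1, Y2, …): affected rules were S → X1 S E.

S → X1 X1 | X1 Y1; E → X1 X2; X1 → 0; X2 → 3; Y1 → S E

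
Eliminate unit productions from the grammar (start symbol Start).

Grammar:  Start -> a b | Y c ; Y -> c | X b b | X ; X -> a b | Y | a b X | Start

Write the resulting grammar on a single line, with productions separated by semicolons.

Start -> a b | Y c; Y -> a b | Y c | a b X | c | X b b; X -> a b | Y c | a b X | c | X b b

Unit pairs: X ⇒* {Start, Y}; Y ⇒* {Start, X}.
Replace each nonterminal's rules with the union of the non-unit rules of every nonterminal it unit-derives.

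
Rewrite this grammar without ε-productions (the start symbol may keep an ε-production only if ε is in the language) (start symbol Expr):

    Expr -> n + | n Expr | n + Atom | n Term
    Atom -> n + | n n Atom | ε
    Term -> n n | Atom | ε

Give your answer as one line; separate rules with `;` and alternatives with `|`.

The nullable symbols are {Atom, Term}.
ε ∉ L(G), so no ε-production is kept.
Add the nullable-subset variants: Expr → n Term gives n Term | n. Atom → n n Atom gives n n Atom | n n.

Expr -> n + | n Expr | n + Atom | n Term | n; Atom -> n + | n n Atom | n n; Term -> n n | Atom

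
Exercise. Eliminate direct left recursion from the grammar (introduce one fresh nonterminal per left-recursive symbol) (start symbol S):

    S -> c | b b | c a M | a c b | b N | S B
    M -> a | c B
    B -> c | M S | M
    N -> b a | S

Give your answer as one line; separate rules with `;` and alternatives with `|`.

Left recursion appears on S.
For S: α = {B}, β = {c, b b, c a M, a c b, b N}. Rewrite as S → β S' and S' → α S' | ε.

S -> c S' | b b S' | c a M S' | a c b S' | b N S'; M -> a | c B; B -> c | M S | M; N -> b a | S; S' -> B S' | ε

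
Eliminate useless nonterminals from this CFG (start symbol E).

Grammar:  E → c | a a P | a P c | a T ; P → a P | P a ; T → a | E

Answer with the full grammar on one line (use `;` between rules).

E → c | a T; T → a | E

Generating nonterminals: {E, T}.
Reachable from E after that: {E, T}.
Removed useless symbols: {P} and every production mentioning them.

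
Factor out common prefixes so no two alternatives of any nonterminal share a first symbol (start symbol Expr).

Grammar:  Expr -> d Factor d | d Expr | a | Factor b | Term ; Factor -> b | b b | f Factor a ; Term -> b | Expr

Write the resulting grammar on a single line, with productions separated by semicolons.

Expr -> a | Factor b | Term | d Expr1; Factor -> f Factor a | b Factor1; Term -> b | Expr; Expr1 -> Factor d | Expr; Factor1 -> ε | b

Expr has alternatives sharing prefix 'd': factor to Expr → d Expr1 with Expr1 → Factor d | Expr.
Factor has alternatives sharing prefix 'b': factor to Factor → b Factor1 with Factor1 → ε | b.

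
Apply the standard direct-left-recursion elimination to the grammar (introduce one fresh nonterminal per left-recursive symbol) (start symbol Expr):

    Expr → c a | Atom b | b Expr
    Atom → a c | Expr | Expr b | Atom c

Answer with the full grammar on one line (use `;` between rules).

Atom is directly left-recursive.
For Atom: α = {c}, β = {a c, Expr, Expr b}. Rewrite as Atom → β Atom1 and Atom1 → α Atom1 | ε.

Expr → c a | Atom b | b Expr; Atom → a c Atom1 | Expr Atom1 | Expr b Atom1; Atom1 → c Atom1 | ε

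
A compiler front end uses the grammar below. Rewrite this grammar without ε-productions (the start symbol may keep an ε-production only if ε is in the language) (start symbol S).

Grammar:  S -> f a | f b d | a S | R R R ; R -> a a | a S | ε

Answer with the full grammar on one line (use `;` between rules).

S -> f a | f b d | a S | a | R R R | R R | R | ε; R -> a a | a S | a

Nullable nonterminals: {R, S}.
ε ∈ L(G) since S is nullable, so keep S → ε.
Add the nullable-subset variants: S → a S gives a S | a. S → R R R gives R R R | R R | R. R → a S gives a S | a.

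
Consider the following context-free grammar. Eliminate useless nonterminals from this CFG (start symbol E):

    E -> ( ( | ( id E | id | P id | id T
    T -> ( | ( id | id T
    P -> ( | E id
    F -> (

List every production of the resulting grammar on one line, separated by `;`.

E -> ( ( | ( id E | id | P id | id T; T -> ( | ( id | id T; P -> ( | E id

Generating nonterminals: {E, F, P, T}.
Reachable from E after that: {E, P, T}.
Removed useless symbols: {F} and every production mentioning them.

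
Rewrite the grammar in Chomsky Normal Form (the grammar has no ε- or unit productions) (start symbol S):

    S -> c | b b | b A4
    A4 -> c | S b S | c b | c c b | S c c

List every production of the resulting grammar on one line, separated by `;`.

Introduce a nonterminal for each terminal appearing in a rule of length ≥ 2: X1 → b, X2 → c.
Binarize each right-hand side of length ≥ 3 by chaining fresh nonterminals (Y1, Y2, …): affected rules were A4 → S X1 S; A4 → X2 X2 X1; A4 → S X2 X2.

S -> c | X1 X1 | X1 A4; A4 -> c | S Y1 | X2 X1 | X2 Y2 | S Y3; X1 -> b; X2 -> c; Y1 -> X1 S; Y2 -> X2 X1; Y3 -> X2 X2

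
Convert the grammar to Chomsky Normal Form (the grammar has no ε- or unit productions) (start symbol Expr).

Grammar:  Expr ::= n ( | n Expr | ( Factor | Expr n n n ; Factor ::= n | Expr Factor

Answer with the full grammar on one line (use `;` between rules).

Expr ::= X1 X2 | X1 Expr | X2 Factor | Expr Y1; Factor ::= n | Expr Factor; X1 ::= n; X2 ::= (; Y1 ::= X1 Y2; Y2 ::= X1 X1

Introduce a nonterminal for each terminal appearing in a rule of length ≥ 2: X1 → n, X2 → (.
Binarize each right-hand side of length ≥ 3 by chaining fresh nonterminals (Y1, Y2, …): affected rules were Expr → Expr X1 X1 X1.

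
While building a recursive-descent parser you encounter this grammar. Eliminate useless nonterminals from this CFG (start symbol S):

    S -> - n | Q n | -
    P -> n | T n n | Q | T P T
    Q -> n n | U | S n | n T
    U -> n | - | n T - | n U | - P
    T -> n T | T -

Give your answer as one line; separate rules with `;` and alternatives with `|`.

Generating nonterminals: {P, Q, S, U}.
Reachable from S after that: {P, Q, S, U}.
Removed useless symbols: {T} and every production mentioning them.

S -> - n | Q n | -; P -> n | Q; Q -> n n | U | S n; U -> n | - | n U | - P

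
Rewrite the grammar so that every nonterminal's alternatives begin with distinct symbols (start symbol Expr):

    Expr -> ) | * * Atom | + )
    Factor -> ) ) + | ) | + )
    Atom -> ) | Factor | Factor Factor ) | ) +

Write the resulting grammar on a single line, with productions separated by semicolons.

Expr -> ) | * * Atom | + ); Factor -> + ) | ) Factor1; Atom -> ) Atom1 | Factor Atom2; Factor1 -> ) + | ε; Atom1 -> ε | +; Atom2 -> ε | Factor )

Factor has alternatives sharing prefix ')': factor to Factor → ) Factor1 with Factor1 → ) + | ε.
Atom has alternatives sharing prefix ')': factor to Atom → ) Atom1 with Atom1 → ε | +.
Atom has alternatives sharing prefix 'Factor': factor to Atom → Factor Atom2 with Atom2 → ε | Factor ).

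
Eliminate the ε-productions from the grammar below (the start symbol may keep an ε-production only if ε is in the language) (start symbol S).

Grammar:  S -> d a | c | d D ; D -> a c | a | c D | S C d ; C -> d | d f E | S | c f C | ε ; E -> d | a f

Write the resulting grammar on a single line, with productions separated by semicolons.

S -> d a | c | d D; D -> a c | a | c D | S C d | S d; C -> d | d f E | S | c f C | c f; E -> d | a f

The nullable symbols are {C}.
ε ∉ L(G), so no ε-production is kept.
Expand every rule over subsets of its nullable positions: D → S C d gives S C d | S d. C → c f C gives c f C | c f.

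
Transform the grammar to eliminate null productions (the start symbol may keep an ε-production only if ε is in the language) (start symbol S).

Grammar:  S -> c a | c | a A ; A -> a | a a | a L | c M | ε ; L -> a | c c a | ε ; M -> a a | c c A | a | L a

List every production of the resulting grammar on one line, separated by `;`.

S -> c a | c | a A | a; A -> a | a a | a L | c M; L -> a | c c a; M -> a a | c c A | c c | a | L a

The nullable symbols are {A, L}.
ε ∉ L(G), so no ε-production is kept.
For each production, add variants omitting each subset of nullable occurrences: S → a A gives a A | a. M → c c A gives c c A | c c.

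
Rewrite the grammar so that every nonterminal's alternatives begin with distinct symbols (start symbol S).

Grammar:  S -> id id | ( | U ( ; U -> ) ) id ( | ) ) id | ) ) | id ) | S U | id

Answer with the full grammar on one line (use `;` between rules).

S -> id id | ( | U (; U -> S U | ) ) U' | id U''; U' -> ε | id U'''; U'' -> ) | ε; U''' -> ( | ε

U has alternatives sharing prefix ') )': factor to U → ) ) U' with U' → id ( | id | ε.
U has alternatives sharing prefix 'id': factor to U → id U'' with U'' → ) | ε.
U' has alternatives sharing prefix 'id': factor to U' → id U''' with U''' → ( | ε.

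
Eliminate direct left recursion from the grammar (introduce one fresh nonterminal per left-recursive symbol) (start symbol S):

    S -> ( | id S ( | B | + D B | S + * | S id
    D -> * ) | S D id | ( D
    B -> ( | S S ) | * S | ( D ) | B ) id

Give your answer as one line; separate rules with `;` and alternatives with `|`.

S, B are directly left-recursive.
For S: α = {+ *, id}, β = {(, id S (, B, + D B}. Rewrite as S → β S' and S' → α S' | ε.
For B: α = {) id}, β = {(, S S ), * S, ( D )}. Rewrite as B → β B' and B' → α B' | ε.

S -> ( S' | id S ( S' | B S' | + D B S'; D -> * ) | S D id | ( D; B -> ( B' | S S ) B' | * S B' | ( D ) B'; S' -> + * S' | id S' | eps; B' -> ) id B' | eps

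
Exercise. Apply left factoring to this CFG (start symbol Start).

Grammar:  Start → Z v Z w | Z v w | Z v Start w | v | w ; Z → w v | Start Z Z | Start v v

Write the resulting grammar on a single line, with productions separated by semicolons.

Start → v | w | Z v Start1; Z → w v | Start Z1; Start1 → Z w | w | Start w; Z1 → Z Z | v v

Start has alternatives sharing prefix 'Z v': factor to Start → Z v Start1 with Start1 → Z w | w | Start w.
Z has alternatives sharing prefix 'Start': factor to Z → Start Z1 with Z1 → Z Z | v v.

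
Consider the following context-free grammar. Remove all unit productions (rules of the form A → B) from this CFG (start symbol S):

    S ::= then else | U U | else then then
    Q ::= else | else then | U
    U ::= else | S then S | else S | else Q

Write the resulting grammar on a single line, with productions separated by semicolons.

S ::= then else | U U | else then then; Q ::= else | S then S | else S | else Q | else then; U ::= else | S then S | else S | else Q

Unit pairs: Q ⇒* {U}.
For every A with A ⇒* B via unit rules, add B's non-unit alternatives to A; then delete every rule of the form X → Y.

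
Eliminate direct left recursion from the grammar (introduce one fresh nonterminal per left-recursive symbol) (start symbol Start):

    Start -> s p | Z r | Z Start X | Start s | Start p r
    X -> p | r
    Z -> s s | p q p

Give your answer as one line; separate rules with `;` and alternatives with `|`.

Start -> s p Start1 | Z r Start1 | Z Start X Start1; X -> p | r; Z -> s s | p q p; Start1 -> s Start1 | p r Start1 | ε

Left recursion appears on Start.
For Start: α = {s, p r}, β = {s p, Z r, Z Start X}. Rewrite as Start → β Start1 and Start1 → α Start1 | ε.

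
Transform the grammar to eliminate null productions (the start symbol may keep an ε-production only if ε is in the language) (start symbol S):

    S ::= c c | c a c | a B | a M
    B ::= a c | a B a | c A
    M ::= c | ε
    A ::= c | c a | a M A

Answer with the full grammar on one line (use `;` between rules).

S ::= c c | c a c | a B | a M | a; B ::= a c | a B a | c A; M ::= c; A ::= c | c a | a M A | a A

Nullable nonterminals: {M}.
ε ∉ L(G), so no ε-production is kept.
For each production, add variants omitting each subset of nullable occurrences: S → a M gives a M | a. A → a M A gives a M A | a A.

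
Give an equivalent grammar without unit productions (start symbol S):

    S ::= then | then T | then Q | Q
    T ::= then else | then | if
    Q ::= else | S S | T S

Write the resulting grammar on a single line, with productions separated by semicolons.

S ::= then | then T | then Q | else | S S | T S; T ::= then else | then | if; Q ::= else | S S | T S

Unit pairs: S ⇒* {Q}.
For every A with A ⇒* B via unit rules, add B's non-unit alternatives to A; then delete every rule of the form X → Y.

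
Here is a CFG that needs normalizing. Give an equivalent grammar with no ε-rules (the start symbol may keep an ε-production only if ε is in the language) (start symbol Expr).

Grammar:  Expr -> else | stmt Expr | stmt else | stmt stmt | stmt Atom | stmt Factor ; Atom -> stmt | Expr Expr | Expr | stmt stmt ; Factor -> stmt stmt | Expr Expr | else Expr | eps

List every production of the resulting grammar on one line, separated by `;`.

Nullable set = {Factor}.
ε ∉ L(G), so no ε-production is kept.
Expand every rule over subsets of its nullable positions: Expr → stmt Factor gives stmt Factor | stmt.

Expr -> else | stmt Expr | stmt else | stmt stmt | stmt Atom | stmt Factor | stmt; Atom -> stmt | Expr Expr | Expr | stmt stmt; Factor -> stmt stmt | Expr Expr | else Expr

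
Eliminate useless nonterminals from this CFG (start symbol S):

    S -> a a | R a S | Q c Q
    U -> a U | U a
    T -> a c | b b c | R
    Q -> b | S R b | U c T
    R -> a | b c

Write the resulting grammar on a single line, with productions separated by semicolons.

S -> a a | R a S | Q c Q; Q -> b | S R b; R -> a | b c

Generating nonterminals: {Q, R, S, T}.
Reachable from S after that: {Q, R, S}.
Removed useless symbols: {T, U} and every production mentioning them.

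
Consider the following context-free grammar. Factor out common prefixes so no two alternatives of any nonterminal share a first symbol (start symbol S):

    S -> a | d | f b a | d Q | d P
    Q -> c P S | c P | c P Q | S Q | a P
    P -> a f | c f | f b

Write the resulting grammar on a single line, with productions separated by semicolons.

S has alternatives sharing prefix 'd': factor to S → d S' with S' → ε | Q | P.
Q has alternatives sharing prefix 'c P': factor to Q → c P Q' with Q' → S | ε | Q.

S -> a | f b a | d S'; Q -> S Q | a P | c P Q'; P -> a f | c f | f b; S' -> ε | Q | P; Q' -> S | ε | Q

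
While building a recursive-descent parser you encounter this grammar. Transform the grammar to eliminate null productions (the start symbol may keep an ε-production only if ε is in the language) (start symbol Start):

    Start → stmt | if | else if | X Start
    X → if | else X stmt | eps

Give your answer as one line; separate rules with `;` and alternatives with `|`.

Nullable nonterminals: {X}.
ε ∉ L(G), so no ε-production is kept.
For each production, add variants omitting each subset of nullable occurrences: X → else X stmt gives else X stmt | else stmt.

Start → stmt | if | else if | X Start; X → if | else X stmt | else stmt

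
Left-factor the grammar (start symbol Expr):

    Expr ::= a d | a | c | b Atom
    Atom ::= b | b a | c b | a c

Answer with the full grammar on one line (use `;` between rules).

Expr has alternatives sharing prefix 'a': factor to Expr → a Expr1 with Expr1 → d | ε.
Atom has alternatives sharing prefix 'b': factor to Atom → b Atom1 with Atom1 → ε | a.

Expr ::= c | b Atom | a Expr1; Atom ::= c b | a c | b Atom1; Expr1 ::= d | eps; Atom1 ::= eps | a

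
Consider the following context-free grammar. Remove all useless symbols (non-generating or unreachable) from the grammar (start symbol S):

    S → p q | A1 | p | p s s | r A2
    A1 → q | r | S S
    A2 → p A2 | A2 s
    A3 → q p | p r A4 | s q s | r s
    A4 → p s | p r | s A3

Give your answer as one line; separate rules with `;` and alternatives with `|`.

Generating nonterminals: {A1, A3, A4, S}.
Reachable from S after that: {A1, S}.
Removed useless symbols: {A2, A3, A4} and every production mentioning them.

S → p q | A1 | p | p s s; A1 → q | r | S S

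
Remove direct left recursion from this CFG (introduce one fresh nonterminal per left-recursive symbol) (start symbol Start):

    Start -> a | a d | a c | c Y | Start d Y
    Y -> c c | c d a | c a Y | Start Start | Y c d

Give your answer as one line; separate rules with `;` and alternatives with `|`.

Left recursion appears on Start, Y.
For Start: α = {d Y}, β = {a, a d, a c, c Y}. Rewrite as Start → β Start1 and Start1 → α Start1 | ε.
For Y: α = {c d}, β = {c c, c d a, c a Y, Start Start}. Rewrite as Y → β Y1 and Y1 → α Y1 | ε.

Start -> a Start1 | a d Start1 | a c Start1 | c Y Start1; Y -> c c Y1 | c d a Y1 | c a Y Y1 | Start Start Y1; Start1 -> d Y Start1 | ε; Y1 -> c d Y1 | ε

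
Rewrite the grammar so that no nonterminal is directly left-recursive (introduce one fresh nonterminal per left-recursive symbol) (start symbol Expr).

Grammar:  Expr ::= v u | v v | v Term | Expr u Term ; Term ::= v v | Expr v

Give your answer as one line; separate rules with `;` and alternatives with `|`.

Expr ::= v u Expr1 | v v Expr1 | v Term Expr1; Term ::= v v | Expr v; Expr1 ::= u Term Expr1 | ε

Left recursion appears on Expr.
For Expr: α = {u Term}, β = {v u, v v, v Term}. Rewrite as Expr → β Expr1 and Expr1 → α Expr1 | ε.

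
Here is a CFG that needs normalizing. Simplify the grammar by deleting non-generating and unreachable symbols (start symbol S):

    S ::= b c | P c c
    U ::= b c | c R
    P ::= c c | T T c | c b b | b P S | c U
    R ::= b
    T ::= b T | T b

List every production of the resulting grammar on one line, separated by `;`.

Generating nonterminals: {P, R, S, U}.
Reachable from S after that: {P, R, S, U}.
Removed useless symbols: {T} and every production mentioning them.

S ::= b c | P c c; U ::= b c | c R; P ::= c c | c b b | b P S | c U; R ::= b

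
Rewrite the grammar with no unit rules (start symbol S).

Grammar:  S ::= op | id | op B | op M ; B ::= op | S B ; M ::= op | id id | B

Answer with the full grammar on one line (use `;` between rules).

S ::= op | id | op B | op M; B ::= op | S B; M ::= op | S B | id id

Unit pairs: M ⇒* {B}.
For every A with A ⇒* B via unit rules, add B's non-unit alternatives to A; then delete every rule of the form X → Y.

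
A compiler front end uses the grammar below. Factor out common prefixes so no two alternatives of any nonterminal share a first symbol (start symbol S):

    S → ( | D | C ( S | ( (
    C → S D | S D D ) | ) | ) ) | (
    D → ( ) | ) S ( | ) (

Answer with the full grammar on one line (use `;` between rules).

S → D | C ( S | ( S'; C → ( | S D C' | ) C''; D → ( ) | ) D'; S' → ε | (; C' → ε | D ); C'' → ε | ); D' → S ( | (

S has alternatives sharing prefix '(': factor to S → ( S' with S' → ε | (.
C has alternatives sharing prefix 'S D': factor to C → S D C' with C' → ε | D ).
C has alternatives sharing prefix ')': factor to C → ) C'' with C'' → ε | ).
D has alternatives sharing prefix ')': factor to D → ) D' with D' → S ( | (.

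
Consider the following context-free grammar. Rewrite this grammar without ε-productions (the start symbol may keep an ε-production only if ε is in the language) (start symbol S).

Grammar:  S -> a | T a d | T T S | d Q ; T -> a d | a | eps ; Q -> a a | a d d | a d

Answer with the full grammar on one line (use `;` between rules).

Nullable nonterminals: {T}.
ε ∉ L(G), so no ε-production is kept.
Add the nullable-subset variants: S → T a d gives T a d | a d. S → T T S gives T T S | T S.

S -> a | T a d | a d | T T S | T S | d Q; T -> a d | a; Q -> a a | a d d | a d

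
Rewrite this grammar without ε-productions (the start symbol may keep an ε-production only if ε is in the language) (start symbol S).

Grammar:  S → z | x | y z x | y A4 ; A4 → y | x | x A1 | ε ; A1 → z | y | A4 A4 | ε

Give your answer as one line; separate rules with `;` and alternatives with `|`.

Nullable nonterminals: {A1, A4}.
ε ∉ L(G), so no ε-production is kept.
Expand every rule over subsets of its nullable positions: S → y A4 gives y A4 | y. A1 → A4 A4 gives A4 A4 | A4.

S → z | x | y z x | y A4 | y; A4 → y | x | x A1; A1 → z | y | A4 A4 | A4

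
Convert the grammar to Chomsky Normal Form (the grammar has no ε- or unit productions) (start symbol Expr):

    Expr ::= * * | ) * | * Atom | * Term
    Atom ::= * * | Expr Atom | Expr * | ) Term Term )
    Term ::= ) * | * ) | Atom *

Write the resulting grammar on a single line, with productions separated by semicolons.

Introduce a nonterminal for each terminal appearing in a rule of length ≥ 2: X1 → *, X2 → ).
Binarize each right-hand side of length ≥ 3 by chaining fresh nonterminals (Y1, Y2, …): affected rules were Atom → X2 Term Term X2.

Expr ::= X1 X1 | X2 X1 | X1 Atom | X1 Term; Atom ::= X1 X1 | Expr Atom | Expr X1 | X2 Y1; Term ::= X2 X1 | X1 X2 | Atom X1; X1 ::= *; X2 ::= ); Y1 ::= Term Y2; Y2 ::= Term X2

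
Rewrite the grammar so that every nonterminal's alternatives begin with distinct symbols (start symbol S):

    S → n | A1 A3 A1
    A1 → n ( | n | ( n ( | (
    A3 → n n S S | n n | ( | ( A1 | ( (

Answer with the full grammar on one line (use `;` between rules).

A1 has alternatives sharing prefix 'n': factor to A1 → n A1' with A1' → ( | ε.
A1 has alternatives sharing prefix '(': factor to A1 → ( A1'' with A1'' → n ( | ε.
A3 has alternatives sharing prefix '(': factor to A3 → ( A3' with A3' → ε | A1 | (.
A3 has alternatives sharing prefix 'n n': factor to A3 → n n A3'' with A3'' → S S | ε.

S → n | A1 A3 A1; A1 → n A1' | ( A1''; A3 → ( A3' | n n A3''; A1' → ( | ε; A1'' → n ( | ε; A3' → ε | A1 | (; A3'' → S S | ε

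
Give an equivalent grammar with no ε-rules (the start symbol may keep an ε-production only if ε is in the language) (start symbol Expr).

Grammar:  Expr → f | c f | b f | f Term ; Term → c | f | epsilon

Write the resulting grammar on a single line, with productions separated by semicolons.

The nullable symbols are {Term}.
ε ∉ L(G), so no ε-production is kept.

Expr → f | c f | b f | f Term; Term → c | f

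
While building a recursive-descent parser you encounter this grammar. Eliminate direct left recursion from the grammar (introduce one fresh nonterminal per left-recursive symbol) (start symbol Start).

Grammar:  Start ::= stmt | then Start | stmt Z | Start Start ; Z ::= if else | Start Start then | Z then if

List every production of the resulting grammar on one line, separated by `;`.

Start ::= stmt Start1 | then Start Start1 | stmt Z Start1; Z ::= if else Z1 | Start Start then Z1; Start1 ::= Start Start1 | eps; Z1 ::= then if Z1 | eps

Left recursion appears on Start, Z.
For Start: α = {Start}, β = {stmt, then Start, stmt Z}. Rewrite as Start → β Start1 and Start1 → α Start1 | ε.
For Z: α = {then if}, β = {if else, Start Start then}. Rewrite as Z → β Z1 and Z1 → α Z1 | ε.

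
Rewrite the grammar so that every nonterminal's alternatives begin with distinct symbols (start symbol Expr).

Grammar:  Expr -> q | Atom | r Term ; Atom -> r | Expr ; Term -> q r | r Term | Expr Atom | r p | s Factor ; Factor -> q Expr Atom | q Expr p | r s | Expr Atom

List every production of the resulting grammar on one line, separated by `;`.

Term has alternatives sharing prefix 'r': factor to Term → r Term1 with Term1 → Term | p.
Factor has alternatives sharing prefix 'q Expr': factor to Factor → q Expr Factor1 with Factor1 → Atom | p.

Expr -> q | Atom | r Term; Atom -> r | Expr; Term -> q r | Expr Atom | s Factor | r Term1; Factor -> r s | Expr Atom | q Expr Factor1; Term1 -> Term | p; Factor1 -> Atom | p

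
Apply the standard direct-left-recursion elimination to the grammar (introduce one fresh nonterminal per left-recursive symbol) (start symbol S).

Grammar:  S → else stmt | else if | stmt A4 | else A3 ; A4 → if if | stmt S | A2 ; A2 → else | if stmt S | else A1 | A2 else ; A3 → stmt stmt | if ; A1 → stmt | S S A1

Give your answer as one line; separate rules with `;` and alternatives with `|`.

A2 is directly left-recursive.
For A2: α = {else}, β = {else, if stmt S, else A1}. Rewrite as A2 → β A2' and A2' → α A2' | ε.

S → else stmt | else if | stmt A4 | else A3; A4 → if if | stmt S | A2; A2 → else A2' | if stmt S A2' | else A1 A2'; A3 → stmt stmt | if; A1 → stmt | S S A1; A2' → else A2' | ε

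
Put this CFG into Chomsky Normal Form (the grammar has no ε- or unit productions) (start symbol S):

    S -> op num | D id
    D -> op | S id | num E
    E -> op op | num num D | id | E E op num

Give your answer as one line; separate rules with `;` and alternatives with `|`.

S -> X1 X2 | D X3; D -> op | S X3 | X2 E; E -> X1 X1 | X2 Y1 | id | E Y2; X1 -> op; X2 -> num; X3 -> id; Y1 -> X2 D; Y2 -> E Y3; Y3 -> X1 X2

Introduce a nonterminal for each terminal appearing in a rule of length ≥ 2: X1 → op, X2 → num, X3 → id.
Binarize each right-hand side of length ≥ 3 by chaining fresh nonterminals (Y1, Y2, …): affected rules were E → X2 X2 D; E → E E X1 X2.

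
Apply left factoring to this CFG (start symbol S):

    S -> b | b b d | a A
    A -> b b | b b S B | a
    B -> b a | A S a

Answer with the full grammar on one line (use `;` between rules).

S has alternatives sharing prefix 'b': factor to S → b S' with S' → ε | b d.
A has alternatives sharing prefix 'b b': factor to A → b b A' with A' → ε | S B.

S -> a A | b S'; A -> a | b b A'; B -> b a | A S a; S' -> epsilon | b d; A' -> epsilon | S B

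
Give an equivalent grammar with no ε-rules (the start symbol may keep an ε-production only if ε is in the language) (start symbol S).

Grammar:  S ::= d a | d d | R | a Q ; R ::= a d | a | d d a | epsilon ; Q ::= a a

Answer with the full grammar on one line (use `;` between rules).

S ::= d a | d d | R | a Q | ε; R ::= a d | a | d d a; Q ::= a a

Nullable set = {R, S}.
ε ∈ L(G) since S is nullable, so keep S → ε.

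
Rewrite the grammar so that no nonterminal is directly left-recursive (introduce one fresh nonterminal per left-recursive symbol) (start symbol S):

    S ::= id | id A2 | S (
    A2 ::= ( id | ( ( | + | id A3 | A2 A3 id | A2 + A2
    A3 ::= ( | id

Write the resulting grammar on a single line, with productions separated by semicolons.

Directly left-recursive nonterminals: S, A2.
For S: α = {(}, β = {id, id A2}. Rewrite as S → β S' and S' → α S' | ε.
For A2: α = {A3 id, + A2}, β = {( id, ( (, +, id A3}. Rewrite as A2 → β A2' and A2' → α A2' | ε.

S ::= id S' | id A2 S'; A2 ::= ( id A2' | ( ( A2' | + A2' | id A3 A2'; A3 ::= ( | id; S' ::= ( S' | eps; A2' ::= A3 id A2' | + A2 A2' | eps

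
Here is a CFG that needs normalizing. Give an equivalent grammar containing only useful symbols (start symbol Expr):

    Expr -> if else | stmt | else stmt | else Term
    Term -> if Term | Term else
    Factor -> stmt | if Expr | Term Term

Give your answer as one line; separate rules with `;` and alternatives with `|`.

Expr -> if else | stmt | else stmt

Generating nonterminals: {Expr, Factor}.
Reachable from Expr after that: {Expr}.
Removed useless symbols: {Factor, Term} and every production mentioning them.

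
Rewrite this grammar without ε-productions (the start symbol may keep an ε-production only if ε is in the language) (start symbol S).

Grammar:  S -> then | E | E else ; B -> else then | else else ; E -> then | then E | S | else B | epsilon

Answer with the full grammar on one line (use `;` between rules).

S -> then | E | E else | else | ε; B -> else then | else else; E -> then | then E | S | else B

Nullable set = {E, S}.
ε ∈ L(G) since S is nullable, so keep S → ε.
Expand every rule over subsets of its nullable positions: S → E else gives E else | else.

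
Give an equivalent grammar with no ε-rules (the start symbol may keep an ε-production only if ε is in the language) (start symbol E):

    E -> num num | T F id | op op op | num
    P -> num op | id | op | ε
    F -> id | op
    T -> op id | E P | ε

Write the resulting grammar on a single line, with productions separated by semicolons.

E -> num num | T F id | F id | op op op | num; P -> num op | id | op; F -> id | op; T -> op id | E P | E

Nullable set = {P, T}.
ε ∉ L(G), so no ε-production is kept.
For each production, add variants omitting each subset of nullable occurrences: E → T F id gives T F id | F id. T → E P gives E P | E.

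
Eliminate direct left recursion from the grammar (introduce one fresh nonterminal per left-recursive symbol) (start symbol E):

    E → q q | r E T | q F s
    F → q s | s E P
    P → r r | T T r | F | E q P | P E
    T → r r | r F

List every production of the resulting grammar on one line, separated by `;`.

E → q q | r E T | q F s; F → q s | s E P; P → r r P' | T T r P' | F P' | E q P P'; T → r r | r F; P' → E P' | ε

Left recursion appears on P.
For P: α = {E}, β = {r r, T T r, F, E q P}. Rewrite as P → β P' and P' → α P' | ε.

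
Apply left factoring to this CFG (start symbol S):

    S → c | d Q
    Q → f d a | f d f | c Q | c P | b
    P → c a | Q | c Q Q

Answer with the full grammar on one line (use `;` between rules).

Q has alternatives sharing prefix 'f d': factor to Q → f d Q' with Q' → a | f.
Q has alternatives sharing prefix 'c': factor to Q → c Q'' with Q'' → Q | P.
P has alternatives sharing prefix 'c': factor to P → c P' with P' → a | Q Q.

S → c | d Q; Q → b | f d Q' | c Q''; P → Q | c P'; Q' → a | f; Q'' → Q | P; P' → a | Q Q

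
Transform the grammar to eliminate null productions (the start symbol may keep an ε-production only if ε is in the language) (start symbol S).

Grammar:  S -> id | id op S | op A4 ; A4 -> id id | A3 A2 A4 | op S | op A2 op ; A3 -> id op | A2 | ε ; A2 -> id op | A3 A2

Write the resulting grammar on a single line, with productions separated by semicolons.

S -> id | id op S | op A4; A4 -> id id | A3 A2 A4 | A2 A4 | op S | op A2 op; A3 -> id op | A2; A2 -> id op | A3 A2

Nullable set = {A3}.
ε ∉ L(G), so no ε-production is kept.
Expand every rule over subsets of its nullable positions: A4 → A3 A2 A4 gives A3 A2 A4 | A2 A4.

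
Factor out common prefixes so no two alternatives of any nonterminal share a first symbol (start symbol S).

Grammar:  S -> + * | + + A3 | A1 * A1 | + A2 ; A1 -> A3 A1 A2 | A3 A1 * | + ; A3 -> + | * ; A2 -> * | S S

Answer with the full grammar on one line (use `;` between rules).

S has alternatives sharing prefix '+': factor to S → + S' with S' → * | + A3 | A2.
A1 has alternatives sharing prefix 'A3 A1': factor to A1 → A3 A1 A1' with A1' → A2 | *.

S -> A1 * A1 | + S'; A1 -> + | A3 A1 A1'; A3 -> + | *; A2 -> * | S S; S' -> * | + A3 | A2; A1' -> A2 | *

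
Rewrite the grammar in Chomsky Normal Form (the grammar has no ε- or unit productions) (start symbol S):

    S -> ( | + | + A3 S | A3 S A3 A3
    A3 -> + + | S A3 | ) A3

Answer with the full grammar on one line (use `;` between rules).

Introduce a nonterminal for each terminal appearing in a rule of length ≥ 2: X1 → +, X2 → ).
Binarize each right-hand side of length ≥ 3 by chaining fresh nonterminals (Y1, Y2, …): affected rules were S → X1 A3 S; S → A3 S A3 A3.

S -> ( | + | X1 Y1 | A3 Y2; A3 -> X1 X1 | S A3 | X2 A3; X1 -> +; X2 -> ); Y1 -> A3 S; Y2 -> S Y3; Y3 -> A3 A3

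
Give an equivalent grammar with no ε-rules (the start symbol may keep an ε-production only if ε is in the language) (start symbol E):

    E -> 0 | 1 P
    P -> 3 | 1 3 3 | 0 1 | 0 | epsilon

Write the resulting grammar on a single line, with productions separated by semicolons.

The nullable symbols are {P}.
ε ∉ L(G), so no ε-production is kept.
Expand every rule over subsets of its nullable positions: E → 1 P gives 1 P | 1.

E -> 0 | 1 P | 1; P -> 3 | 1 3 3 | 0 1 | 0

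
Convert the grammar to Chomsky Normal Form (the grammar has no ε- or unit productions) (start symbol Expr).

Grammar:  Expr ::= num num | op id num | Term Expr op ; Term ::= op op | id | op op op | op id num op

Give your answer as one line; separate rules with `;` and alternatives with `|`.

Introduce a nonterminal for each terminal appearing in a rule of length ≥ 2: X1 → num, X2 → op, X3 → id.
Binarize each right-hand side of length ≥ 3 by chaining fresh nonterminals (Y1, Y2, …): affected rules were Expr → X2 X3 X1; Expr → Term Expr X2; Term → X2 X2 X2; Term → X2 X3 X1 X2.

Expr ::= X1 X1 | X2 Y1 | Term Y2; Term ::= X2 X2 | id | X2 Y3 | X2 Y4; X1 ::= num; X2 ::= op; X3 ::= id; Y1 ::= X3 X1; Y2 ::= Expr X2; Y3 ::= X2 X2; Y4 ::= X3 Y5; Y5 ::= X1 X2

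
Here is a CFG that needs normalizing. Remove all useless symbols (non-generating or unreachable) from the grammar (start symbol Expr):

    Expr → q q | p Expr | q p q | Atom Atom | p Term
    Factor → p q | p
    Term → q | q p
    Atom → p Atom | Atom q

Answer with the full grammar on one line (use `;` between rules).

Expr → q q | p Expr | q p q | p Term; Term → q | q p

Generating nonterminals: {Expr, Factor, Term}.
Reachable from Expr after that: {Expr, Term}.
Removed useless symbols: {Atom, Factor} and every production mentioning them.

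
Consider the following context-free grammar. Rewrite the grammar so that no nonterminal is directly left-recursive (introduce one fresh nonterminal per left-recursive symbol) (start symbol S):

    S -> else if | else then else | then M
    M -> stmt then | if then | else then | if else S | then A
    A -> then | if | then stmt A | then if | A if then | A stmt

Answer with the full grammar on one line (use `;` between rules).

Left recursion appears on A.
For A: α = {if then, stmt}, β = {then, if, then stmt A, then if}. Rewrite as A → β A' and A' → α A' | ε.

S -> else if | else then else | then M; M -> stmt then | if then | else then | if else S | then A; A -> then A' | if A' | then stmt A A' | then if A'; A' -> if then A' | stmt A' | ε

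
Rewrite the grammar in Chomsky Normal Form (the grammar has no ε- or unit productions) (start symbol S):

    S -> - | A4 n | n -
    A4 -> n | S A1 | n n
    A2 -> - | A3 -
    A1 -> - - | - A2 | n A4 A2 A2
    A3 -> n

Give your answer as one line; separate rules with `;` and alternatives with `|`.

S -> - | A4 X1 | X1 X2; A4 -> n | S A1 | X1 X1; A2 -> - | A3 X2; A1 -> X2 X2 | X2 A2 | X1 Y1; A3 -> n; X1 -> n; X2 -> -; Y1 -> A4 Y2; Y2 -> A2 A2

Introduce a nonterminal for each terminal appearing in a rule of length ≥ 2: X1 → n, X2 → -.
Binarize each right-hand side of length ≥ 3 by chaining fresh nonterminals (Y1, Y2, …): affected rules were A1 → X1 A4 A2 A2.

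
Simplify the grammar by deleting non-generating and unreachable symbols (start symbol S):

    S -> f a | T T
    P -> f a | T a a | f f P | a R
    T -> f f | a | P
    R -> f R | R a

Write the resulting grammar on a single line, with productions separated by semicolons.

Generating nonterminals: {P, S, T}.
Reachable from S after that: {P, S, T}.
Removed useless symbols: {R} and every production mentioning them.

S -> f a | T T; P -> f a | T a a | f f P; T -> f f | a | P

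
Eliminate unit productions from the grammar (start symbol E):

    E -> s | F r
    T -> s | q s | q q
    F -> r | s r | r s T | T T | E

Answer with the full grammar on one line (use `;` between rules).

Unit pairs: F ⇒* {E}.
Replace each nonterminal's rules with the union of the non-unit rules of every nonterminal it unit-derives.

E -> s | F r; T -> s | q s | q q; F -> s | F r | r | s r | r s T | T T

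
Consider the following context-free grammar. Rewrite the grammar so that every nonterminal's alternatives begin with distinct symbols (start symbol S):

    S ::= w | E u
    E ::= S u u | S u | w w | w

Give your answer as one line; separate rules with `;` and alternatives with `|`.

E has alternatives sharing prefix 'S u': factor to E → S u E' with E' → u | ε.
E has alternatives sharing prefix 'w': factor to E → w E'' with E'' → w | ε.

S ::= w | E u; E ::= S u E' | w E''; E' ::= u | ε; E'' ::= w | ε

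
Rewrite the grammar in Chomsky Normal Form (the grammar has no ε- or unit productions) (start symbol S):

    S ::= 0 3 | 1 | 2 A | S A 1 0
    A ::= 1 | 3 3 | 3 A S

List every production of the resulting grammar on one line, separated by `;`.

Introduce a nonterminal for each terminal appearing in a rule of length ≥ 2: X1 → 0, X2 → 3, X3 → 2, X4 → 1.
Binarize each right-hand side of length ≥ 3 by chaining fresh nonterminals (Y1, Y2, …): affected rules were S → S A X4 X1; A → X2 A S.

S ::= X1 X2 | 1 | X3 A | S Y1; A ::= 1 | X2 X2 | X2 Y3; X1 ::= 0; X2 ::= 3; X3 ::= 2; X4 ::= 1; Y1 ::= A Y2; Y2 ::= X4 X1; Y3 ::= A S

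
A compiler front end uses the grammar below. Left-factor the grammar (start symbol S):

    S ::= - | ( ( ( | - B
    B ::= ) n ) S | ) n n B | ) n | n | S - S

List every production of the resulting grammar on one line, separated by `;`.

S ::= ( ( ( | - S'; B ::= n | S - S | ) n B'; S' ::= ε | B; B' ::= ) S | n B | ε

S has alternatives sharing prefix '-': factor to S → - S' with S' → ε | B.
B has alternatives sharing prefix ') n': factor to B → ) n B' with B' → ) S | n B | ε.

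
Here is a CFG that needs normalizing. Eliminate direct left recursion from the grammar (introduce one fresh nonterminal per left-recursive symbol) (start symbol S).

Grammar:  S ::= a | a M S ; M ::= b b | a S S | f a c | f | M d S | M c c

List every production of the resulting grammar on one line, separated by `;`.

S ::= a | a M S; M ::= b b M' | a S S M' | f a c M' | f M'; M' ::= d S M' | c c M' | ε

M is directly left-recursive.
For M: α = {d S, c c}, β = {b b, a S S, f a c, f}. Rewrite as M → β M' and M' → α M' | ε.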